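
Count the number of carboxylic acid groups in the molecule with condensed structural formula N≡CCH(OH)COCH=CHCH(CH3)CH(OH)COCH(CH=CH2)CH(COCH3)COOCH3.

0

N≡C–: carbon triple-bonded to nitrogen → nitrile.
–OH on an sp³ carbon → alcohol (secondary).
–C(=O)– with carbon on both sides → ketone.
C=C double bond → alkene.
–OH on an sp³ carbon → alcohol (secondary).
–C(=O)– with carbon on both sides → ketone.
pendant –CH=CH2: C=C double bond → alkene.
pendant –COCH3: carbonyl C bonded to two carbons → ketone.
–C(=O)OCH3: carbonyl C bonded to C and to –OCH3 → ester (not ketone + ether).
No segment is a carboxylic acid: CH(OH) is alcohol, not carboxylic acid; CH(OH) is alcohol, not carboxylic acid; COOCH3 is ester, not carboxylic acid. → 0.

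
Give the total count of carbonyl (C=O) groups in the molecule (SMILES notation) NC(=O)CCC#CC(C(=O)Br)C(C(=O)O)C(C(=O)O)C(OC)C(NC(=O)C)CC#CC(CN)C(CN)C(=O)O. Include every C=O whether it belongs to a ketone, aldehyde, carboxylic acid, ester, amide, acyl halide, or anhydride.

6

H2NCO: amide, 1 C=O (running total 1).
CH(COBr): acyl halide, 1 C=O (running total 2).
CH(COOH): carboxylic acid, 1 C=O (running total 3).
CH(COOH): carboxylic acid, 1 C=O (running total 4).
CH(NHCOCH3): amide, 1 C=O (running total 5).
COOH: carboxylic acid, 1 C=O (running total 6).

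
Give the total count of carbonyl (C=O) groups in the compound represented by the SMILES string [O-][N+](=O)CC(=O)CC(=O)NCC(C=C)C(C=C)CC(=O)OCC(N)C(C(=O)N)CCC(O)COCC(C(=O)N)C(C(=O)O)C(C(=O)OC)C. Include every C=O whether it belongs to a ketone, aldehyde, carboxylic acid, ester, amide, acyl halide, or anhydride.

CO: ketone, 1 C=O (running total 1).
CH2CONHCH2: amide, 1 C=O (running total 2).
CH2COOCH2: ester, 1 C=O (running total 3).
CH(CONH2): amide, 1 C=O (running total 4).
CH(CONH2): amide, 1 C=O (running total 5).
CH(COOH): carboxylic acid, 1 C=O (running total 6).
CH(COOCH3): ester, 1 C=O (running total 7).

7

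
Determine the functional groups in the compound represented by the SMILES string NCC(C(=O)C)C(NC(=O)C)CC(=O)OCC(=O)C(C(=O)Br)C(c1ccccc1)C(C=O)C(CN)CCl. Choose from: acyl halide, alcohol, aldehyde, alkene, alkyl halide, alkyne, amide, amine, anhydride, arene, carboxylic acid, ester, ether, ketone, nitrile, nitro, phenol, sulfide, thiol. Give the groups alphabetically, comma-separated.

–NH2 on an sp³ carbon with no adjacent C=O → amine.
pendant –COCH3: carbonyl C bonded to two carbons → ketone.
pendant –NHC(=O)CH3: N bonded to a carbonyl → amide (not amine).
–C(=O)–O–C with C on the carbonyl side → ester.
–C(=O)– with carbon on both sides → ketone.
pendant –C(=O)X: carbonyl C bonded to C and halogen → acyl halide.
pendant –C6H5: benzene ring → arene.
pendant –CHO: carbonyl C bonded to C and H → aldehyde.
pendant –CH2NH2: N on sp³ C, no adjacent C=O → amine.
halogen on an sp³ carbon → alkyl halide.

acyl halide, aldehyde, alkyl halide, amide, amine, arene, ester, ketone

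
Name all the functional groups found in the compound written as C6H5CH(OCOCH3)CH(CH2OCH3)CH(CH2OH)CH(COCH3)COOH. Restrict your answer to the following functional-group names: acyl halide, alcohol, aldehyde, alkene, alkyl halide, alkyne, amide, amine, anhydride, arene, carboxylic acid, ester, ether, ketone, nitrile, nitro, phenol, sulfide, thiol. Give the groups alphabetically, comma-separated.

C6H5– phenyl ring → arene.
pendant –OC(=O)CH3: an acyloxy group → ester.
pendant –CH2OCH3: C–O–C linkage → ether.
pendant –CH2OH on an sp³ backbone C → alcohol.
pendant –COCH3: carbonyl C bonded to two carbons → ketone.
–COOH: carbonyl C bonded to –OH and C → carboxylic acid (the –OH is not a separate alcohol).

alcohol, arene, carboxylic acid, ester, ether, ketone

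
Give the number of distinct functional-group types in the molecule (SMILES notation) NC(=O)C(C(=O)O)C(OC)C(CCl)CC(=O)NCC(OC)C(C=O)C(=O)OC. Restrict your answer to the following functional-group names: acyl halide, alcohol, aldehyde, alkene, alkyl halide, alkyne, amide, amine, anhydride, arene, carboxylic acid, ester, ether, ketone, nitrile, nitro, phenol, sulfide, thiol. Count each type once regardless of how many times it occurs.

Reading the structure from left to right:
  H2NCO: –C(=O)NH2: carbonyl C bonded to C and to N → amide (the N is not a separate amine).
  CH(COOH): pendant –COOH: carbonyl C bonded to C and –OH → carboxylic acid.
  CH(OCH3): pendant –OCH3: C–O–C with sp³ C, no adjacent C=O → ether.
  CH(CH2Cl): pendant –CH2X: halogen on sp³ carbon → alkyl halide.
  CH2CONHCH2: –C(=O)–N– linkage → amide (the N is not an amine).
  CH(OCH3): pendant –OCH3: C–O–C with sp³ C, no adjacent C=O → ether.
  CH(CHO): pendant –CHO: carbonyl C bonded to C and H → aldehyde.
  COOCH3: –C(=O)OCH3: carbonyl C bonded to C and to –OCH3 → ester (not ketone + ether).
Distinct types present: aldehyde, alkyl halide, amide, carboxylic acid, ester, ether.

6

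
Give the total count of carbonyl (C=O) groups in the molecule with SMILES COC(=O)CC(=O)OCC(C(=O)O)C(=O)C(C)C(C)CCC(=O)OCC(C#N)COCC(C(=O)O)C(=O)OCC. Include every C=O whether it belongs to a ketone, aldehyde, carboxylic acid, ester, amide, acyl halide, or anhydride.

7

CH3OOC: ester, 1 C=O (running total 1).
CH2COOCH2: ester, 1 C=O (running total 2).
CH(COOH): carboxylic acid, 1 C=O (running total 3).
CO: ketone, 1 C=O (running total 4).
CH2COOCH2: ester, 1 C=O (running total 5).
CH(COOH): carboxylic acid, 1 C=O (running total 6).
COOCH2CH3: ester, 1 C=O (running total 7).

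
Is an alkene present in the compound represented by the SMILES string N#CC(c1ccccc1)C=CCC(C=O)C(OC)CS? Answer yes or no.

yes

N≡C–: carbon triple-bonded to nitrogen → nitrile.
pendant –C6H5: benzene ring → arene.
C=C double bond → alkene.
pendant –CHO: carbonyl C bonded to C and H → aldehyde.
pendant –OCH3: C–O–C with sp³ C, no adjacent C=O → ether.
–SH on an sp³ carbon → thiol.
The CH=CH segment supplies the alkene: C=C double bond → alkene.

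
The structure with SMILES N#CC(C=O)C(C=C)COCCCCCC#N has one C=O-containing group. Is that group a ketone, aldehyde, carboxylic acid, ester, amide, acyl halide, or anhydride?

aldehyde

The carbonyl is in the CH(CHO) segment: pendant –CHO: carbonyl C bonded to C and H → aldehyde.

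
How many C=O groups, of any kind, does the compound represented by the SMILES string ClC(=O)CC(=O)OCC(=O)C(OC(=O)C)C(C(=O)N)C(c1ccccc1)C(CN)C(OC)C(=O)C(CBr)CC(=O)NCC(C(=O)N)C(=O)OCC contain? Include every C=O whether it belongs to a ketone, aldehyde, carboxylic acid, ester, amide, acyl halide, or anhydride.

ClCO: acyl halide, 1 C=O (running total 1).
CH2COOCH2: ester, 1 C=O (running total 2).
CO: ketone, 1 C=O (running total 3).
CH(OCOCH3): ester, 1 C=O (running total 4).
CH(CONH2): amide, 1 C=O (running total 5).
CO: ketone, 1 C=O (running total 6).
CH2CONHCH2: amide, 1 C=O (running total 7).
CH(CONH2): amide, 1 C=O (running total 8).
COOCH2CH3: ester, 1 C=O (running total 9).

9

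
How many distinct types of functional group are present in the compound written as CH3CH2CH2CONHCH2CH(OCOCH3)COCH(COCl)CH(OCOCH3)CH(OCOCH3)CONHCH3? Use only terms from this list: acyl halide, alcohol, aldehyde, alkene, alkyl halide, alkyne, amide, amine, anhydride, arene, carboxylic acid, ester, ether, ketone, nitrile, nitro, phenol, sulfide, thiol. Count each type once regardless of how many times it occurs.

4

Taking each segment in turn:
  CH2CONHCH2: –C(=O)–N– linkage → amide (the N is not an amine).
  CH(OCOCH3): pendant –OC(=O)CH3: an acyloxy group → ester.
  CO: –C(=O)– with carbon on both sides → ketone.
  CH(COCl): pendant –C(=O)X: carbonyl C bonded to C and halogen → acyl halide.
  CH(OCOCH3): pendant –OC(=O)CH3: an acyloxy group → ester.
  CH(OCOCH3): pendant –OC(=O)CH3: an acyloxy group → ester.
  CONHCH3: –C(=O)NHCH3: carbonyl C bonded to C and to N → amide (the N is not an amine).
Distinct types present: acyl halide, amide, ester, ketone.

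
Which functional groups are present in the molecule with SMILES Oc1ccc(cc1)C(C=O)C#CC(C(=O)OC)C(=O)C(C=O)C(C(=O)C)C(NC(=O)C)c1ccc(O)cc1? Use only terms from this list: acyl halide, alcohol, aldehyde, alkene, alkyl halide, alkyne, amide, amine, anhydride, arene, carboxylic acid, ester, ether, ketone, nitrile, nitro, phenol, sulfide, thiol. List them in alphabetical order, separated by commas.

aldehyde, alkyne, amide, arene, ester, ketone, phenol

Working along the chain:
  HOC6H4: –OH attached directly to an aromatic ring → phenol (not alcohol); the ring itself is an arene.
  CH(CHO): pendant –CHO: carbonyl C bonded to C and H → aldehyde.
  C≡C: C≡C triple bond → alkyne.
  CH(COOCH3): pendant –COOCH3: carbonyl C bonded to C and –OCH3 → ester.
  CO: –C(=O)– with carbon on both sides → ketone.
  CH(CHO): pendant –CHO: carbonyl C bonded to C and H → aldehyde.
  CH(COCH3): pendant –COCH3: carbonyl C bonded to two carbons → ketone.
  CH(NHCOCH3): pendant –NHC(=O)CH3: N bonded to a carbonyl → amide (not amine).
  C6H4OH: –OH attached directly to an aromatic ring → phenol (not alcohol); the ring itself is an arene.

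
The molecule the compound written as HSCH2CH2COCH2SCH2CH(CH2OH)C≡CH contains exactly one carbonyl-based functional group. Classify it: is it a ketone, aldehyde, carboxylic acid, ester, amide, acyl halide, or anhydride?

The carbonyl is in the CO segment: –C(=O)– with carbon on both sides → ketone.

ketone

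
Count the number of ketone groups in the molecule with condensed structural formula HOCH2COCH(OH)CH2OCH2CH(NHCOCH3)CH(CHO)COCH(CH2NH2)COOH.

2

Working along the chain:
  HOCH2: HO– on an sp³ carbon → alcohol.
  CO: –C(=O)– with carbon on both sides → ketone.
  CH(OH): –OH on an sp³ carbon → alcohol (secondary).
  CH2OCH2: C–O–C with sp³ carbons on both sides and no adjacent C=O → ether.
  CH(NHCOCH3): pendant –NHC(=O)CH3: N bonded to a carbonyl → amide (not amine).
  CH(CHO): pendant –CHO: carbonyl C bonded to C and H → aldehyde.
  CO: –C(=O)– with carbon on both sides → ketone.
  CH(CH2NH2): pendant –CH2NH2: N on sp³ C, no adjacent C=O → amine.
  COOH: –COOH: carbonyl C bonded to –OH and C → carboxylic acid (the –OH is not a separate alcohol).
Ketone appears at: CO, CO → 2.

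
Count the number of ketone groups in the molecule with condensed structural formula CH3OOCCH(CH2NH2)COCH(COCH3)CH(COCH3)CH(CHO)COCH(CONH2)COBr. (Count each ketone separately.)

CH3O–C(=O)–: carbonyl C bonded to C and to –OCH3 → ester (not ketone + ether).
pendant –CH2NH2: N on sp³ C, no adjacent C=O → amine.
–C(=O)– with carbon on both sides → ketone.
pendant –COCH3: carbonyl C bonded to two carbons → ketone.
pendant –COCH3: carbonyl C bonded to two carbons → ketone.
pendant –CHO: carbonyl C bonded to C and H → aldehyde.
–C(=O)– with carbon on both sides → ketone.
pendant –CONH2: carbonyl C bonded to C and N → amide.
–C(=O)Br: carbonyl C bonded to C and to a halogen → acyl halide (not alkyl halide).
Ketone appears at: CO, CH(COCH3), CH(COCH3), CO → 4.

4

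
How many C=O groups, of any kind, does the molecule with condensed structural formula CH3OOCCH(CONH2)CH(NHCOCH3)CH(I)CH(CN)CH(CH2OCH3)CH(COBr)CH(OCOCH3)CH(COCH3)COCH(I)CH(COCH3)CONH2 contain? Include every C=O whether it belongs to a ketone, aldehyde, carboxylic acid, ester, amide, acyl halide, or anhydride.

CH3OOC: ester, 1 C=O (running total 1).
CH(CONH2): amide, 1 C=O (running total 2).
CH(NHCOCH3): amide, 1 C=O (running total 3).
CH(COBr): acyl halide, 1 C=O (running total 4).
CH(OCOCH3): ester, 1 C=O (running total 5).
CH(COCH3): ketone, 1 C=O (running total 6).
CO: ketone, 1 C=O (running total 7).
CH(COCH3): ketone, 1 C=O (running total 8).
CONH2: amide, 1 C=O (running total 9).

9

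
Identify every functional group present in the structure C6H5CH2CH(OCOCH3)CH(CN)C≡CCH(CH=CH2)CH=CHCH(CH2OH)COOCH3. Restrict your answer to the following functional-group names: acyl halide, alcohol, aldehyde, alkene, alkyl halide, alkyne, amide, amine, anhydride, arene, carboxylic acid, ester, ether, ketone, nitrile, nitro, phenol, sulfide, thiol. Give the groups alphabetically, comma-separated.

Working along the chain:
  C6H5: C6H5– phenyl ring → arene.
  CH(OCOCH3): pendant –OC(=O)CH3: an acyloxy group → ester.
  CH(CN): pendant –C≡N: nitrile.
  C≡C: C≡C triple bond → alkyne.
  CH(CH=CH2): pendant –CH=CH2: C=C double bond → alkene.
  CH=CH: C=C double bond → alkene.
  CH(CH2OH): pendant –CH2OH on an sp³ backbone C → alcohol.
  COOCH3: –C(=O)OCH3: carbonyl C bonded to C and to –OCH3 → ester (not ketone + ether).

alcohol, alkene, alkyne, arene, ester, nitrile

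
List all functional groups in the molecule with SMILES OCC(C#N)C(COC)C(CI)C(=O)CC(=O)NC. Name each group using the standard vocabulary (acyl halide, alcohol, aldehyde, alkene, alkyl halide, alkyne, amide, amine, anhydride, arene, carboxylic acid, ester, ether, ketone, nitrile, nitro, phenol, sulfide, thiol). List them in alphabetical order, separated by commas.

HO– on an sp³ carbon → alcohol.
pendant –C≡N: nitrile.
pendant –CH2OCH3: C–O–C linkage → ether.
pendant –CH2X: halogen on sp³ carbon → alkyl halide.
–C(=O)– with carbon on both sides → ketone.
–C(=O)NHCH3: carbonyl C bonded to C and to N → amide (the N is not an amine).

alcohol, alkyl halide, amide, ether, ketone, nitrile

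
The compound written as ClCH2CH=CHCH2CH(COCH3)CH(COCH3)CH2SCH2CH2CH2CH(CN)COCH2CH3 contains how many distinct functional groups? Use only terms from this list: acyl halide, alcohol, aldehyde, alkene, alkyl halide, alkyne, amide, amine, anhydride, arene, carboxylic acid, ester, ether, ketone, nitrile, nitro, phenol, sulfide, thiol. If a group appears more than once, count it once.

5

Reading the structure from left to right:
  ClCH2: halogen on an sp³ carbon → alkyl halide.
  CH=CH: C=C double bond → alkene.
  CH(COCH3): pendant –COCH3: carbonyl C bonded to two carbons → ketone.
  CH(COCH3): pendant –COCH3: carbonyl C bonded to two carbons → ketone.
  CH2SCH2: C–S–C linkage → sulfide (thioether).
  CH(CN): pendant –C≡N: nitrile.
  CO: –C(=O)– with carbon on both sides → ketone.
Distinct types present: alkene, alkyl halide, ketone, nitrile, sulfide.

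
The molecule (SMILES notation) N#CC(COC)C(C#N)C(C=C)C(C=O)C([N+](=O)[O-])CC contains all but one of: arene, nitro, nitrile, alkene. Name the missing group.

arene

nitro: present (CH(NO2) — –NO2 on an sp³ carbon → nitro (the N=O is not a carbonyl)).
alkene: present (CH(CH=CH2) — pendant –CH=CH2: C=C double bond → alkene).
nitrile: present (N≡C — N≡C–: carbon triple-bonded to nitrogen → nitrile).
arene: no segment matches this pattern.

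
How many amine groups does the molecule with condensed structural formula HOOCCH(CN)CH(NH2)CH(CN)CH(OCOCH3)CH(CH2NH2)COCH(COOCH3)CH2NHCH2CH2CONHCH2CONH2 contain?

Taking each segment in turn:
  HOOC: –COOH: carbonyl C bonded to –OH and C → carboxylic acid (the –OH is not a separate alcohol).
  CH(CN): pendant –C≡N: nitrile.
  CH(NH2): –NH2 on an sp³ carbon with no adjacent C=O → amine.
  CH(CN): pendant –C≡N: nitrile.
  CH(OCOCH3): pendant –OC(=O)CH3: an acyloxy group → ester.
  CH(CH2NH2): pendant –CH2NH2: N on sp³ C, no adjacent C=O → amine.
  CO: –C(=O)– with carbon on both sides → ketone.
  CH(COOCH3): pendant –COOCH3: carbonyl C bonded to C and –OCH3 → ester.
  CH2NHCH2: C–N–C with sp³ carbons and no adjacent C=O → amine (secondary).
  CH2CONHCH2: –C(=O)–N– linkage → amide (the N is not an amine).
  CONH2: –C(=O)NH2: carbonyl C bonded to C and to N → amide (the N is not a separate amine).
Amine appears at: CH(NH2), CH(CH2NH2), CH2NHCH2 → 3.

3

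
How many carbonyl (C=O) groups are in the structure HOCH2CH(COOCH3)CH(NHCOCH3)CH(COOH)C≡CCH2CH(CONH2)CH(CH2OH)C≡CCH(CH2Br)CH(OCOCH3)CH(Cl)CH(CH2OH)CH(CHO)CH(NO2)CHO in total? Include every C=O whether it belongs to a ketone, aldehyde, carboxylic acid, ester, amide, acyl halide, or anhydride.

CH(COOCH3): ester, 1 C=O (running total 1).
CH(NHCOCH3): amide, 1 C=O (running total 2).
CH(COOH): carboxylic acid, 1 C=O (running total 3).
CH(CONH2): amide, 1 C=O (running total 4).
CH(OCOCH3): ester, 1 C=O (running total 5).
CH(CHO): aldehyde, 1 C=O (running total 6).
CHO: aldehyde, 1 C=O (running total 7).

7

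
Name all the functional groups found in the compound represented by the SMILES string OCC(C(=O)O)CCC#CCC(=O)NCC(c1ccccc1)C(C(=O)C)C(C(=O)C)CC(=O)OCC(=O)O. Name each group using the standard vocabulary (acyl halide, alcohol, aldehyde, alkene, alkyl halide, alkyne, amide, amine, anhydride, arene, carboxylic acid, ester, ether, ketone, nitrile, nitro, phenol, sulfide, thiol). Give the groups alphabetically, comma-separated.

alcohol, alkyne, amide, arene, carboxylic acid, ester, ketone

Taking each segment in turn:
  HOCH2: HO– on an sp³ carbon → alcohol.
  CH(COOH): pendant –COOH: carbonyl C bonded to C and –OH → carboxylic acid.
  C≡C: C≡C triple bond → alkyne.
  CH2CONHCH2: –C(=O)–N– linkage → amide (the N is not an amine).
  CH(C6H5): pendant –C6H5: benzene ring → arene.
  CH(COCH3): pendant –COCH3: carbonyl C bonded to two carbons → ketone.
  CH(COCH3): pendant –COCH3: carbonyl C bonded to two carbons → ketone.
  CH2COOCH2: –C(=O)–O–C with C on the carbonyl side → ester.
  COOH: –COOH: carbonyl C bonded to –OH and C → carboxylic acid (the –OH is not a separate alcohol).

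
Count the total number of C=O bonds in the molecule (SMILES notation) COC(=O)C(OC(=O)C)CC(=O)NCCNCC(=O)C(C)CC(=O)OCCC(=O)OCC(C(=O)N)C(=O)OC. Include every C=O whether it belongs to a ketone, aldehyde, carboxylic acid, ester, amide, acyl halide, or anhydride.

CH3OOC: ester, 1 C=O (running total 1).
CH(OCOCH3): ester, 1 C=O (running total 2).
CH2CONHCH2: amide, 1 C=O (running total 3).
CO: ketone, 1 C=O (running total 4).
CH2COOCH2: ester, 1 C=O (running total 5).
CH2COOCH2: ester, 1 C=O (running total 6).
CH(CONH2): amide, 1 C=O (running total 7).
COOCH3: ester, 1 C=O (running total 8).

8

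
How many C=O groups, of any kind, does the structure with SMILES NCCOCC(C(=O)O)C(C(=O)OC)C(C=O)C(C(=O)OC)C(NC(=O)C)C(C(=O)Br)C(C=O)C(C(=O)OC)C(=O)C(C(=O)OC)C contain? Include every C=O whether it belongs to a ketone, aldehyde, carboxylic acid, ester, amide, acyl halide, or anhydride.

CH(COOH): carboxylic acid, 1 C=O (running total 1).
CH(COOCH3): ester, 1 C=O (running total 2).
CH(CHO): aldehyde, 1 C=O (running total 3).
CH(COOCH3): ester, 1 C=O (running total 4).
CH(NHCOCH3): amide, 1 C=O (running total 5).
CH(COBr): acyl halide, 1 C=O (running total 6).
CH(CHO): aldehyde, 1 C=O (running total 7).
CH(COOCH3): ester, 1 C=O (running total 8).
CO: ketone, 1 C=O (running total 9).
CH(COOCH3): ester, 1 C=O (running total 10).

10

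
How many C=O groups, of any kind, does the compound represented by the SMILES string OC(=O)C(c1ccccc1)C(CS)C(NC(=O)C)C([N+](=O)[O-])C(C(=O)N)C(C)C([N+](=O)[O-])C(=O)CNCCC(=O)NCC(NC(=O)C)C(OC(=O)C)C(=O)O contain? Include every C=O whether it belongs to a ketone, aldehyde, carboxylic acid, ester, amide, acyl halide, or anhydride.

8

HOOC: carboxylic acid, 1 C=O (running total 1).
CH(NHCOCH3): amide, 1 C=O (running total 2).
CH(CONH2): amide, 1 C=O (running total 3).
CO: ketone, 1 C=O (running total 4).
CH2CONHCH2: amide, 1 C=O (running total 5).
CH(NHCOCH3): amide, 1 C=O (running total 6).
CH(OCOCH3): ester, 1 C=O (running total 7).
COOH: carboxylic acid, 1 C=O (running total 8).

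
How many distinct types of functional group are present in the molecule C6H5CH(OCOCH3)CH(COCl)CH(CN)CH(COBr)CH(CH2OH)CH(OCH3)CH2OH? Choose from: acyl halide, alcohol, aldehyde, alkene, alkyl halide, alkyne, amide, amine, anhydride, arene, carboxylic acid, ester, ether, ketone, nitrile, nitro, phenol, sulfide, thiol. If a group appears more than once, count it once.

6

Reading the structure from left to right:
  C6H5: C6H5– phenyl ring → arene.
  CH(OCOCH3): pendant –OC(=O)CH3: an acyloxy group → ester.
  CH(COCl): pendant –C(=O)X: carbonyl C bonded to C and halogen → acyl halide.
  CH(CN): pendant –C≡N: nitrile.
  CH(COBr): pendant –C(=O)X: carbonyl C bonded to C and halogen → acyl halide.
  CH(CH2OH): pendant –CH2OH on an sp³ backbone C → alcohol.
  CH(OCH3): pendant –OCH3: C–O–C with sp³ C, no adjacent C=O → ether.
  CH2OH: –OH on an sp³ carbon → alcohol.
Distinct types present: acyl halide, alcohol, arene, ester, ether, nitrile.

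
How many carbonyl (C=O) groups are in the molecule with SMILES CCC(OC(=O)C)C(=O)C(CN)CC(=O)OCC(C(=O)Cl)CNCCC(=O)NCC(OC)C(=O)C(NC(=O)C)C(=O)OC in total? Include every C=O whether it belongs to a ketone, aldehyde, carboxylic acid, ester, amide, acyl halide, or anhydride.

CH(OCOCH3): ester, 1 C=O (running total 1).
CO: ketone, 1 C=O (running total 2).
CH2COOCH2: ester, 1 C=O (running total 3).
CH(COCl): acyl halide, 1 C=O (running total 4).
CH2CONHCH2: amide, 1 C=O (running total 5).
CO: ketone, 1 C=O (running total 6).
CH(NHCOCH3): amide, 1 C=O (running total 7).
COOCH3: ester, 1 C=O (running total 8).

8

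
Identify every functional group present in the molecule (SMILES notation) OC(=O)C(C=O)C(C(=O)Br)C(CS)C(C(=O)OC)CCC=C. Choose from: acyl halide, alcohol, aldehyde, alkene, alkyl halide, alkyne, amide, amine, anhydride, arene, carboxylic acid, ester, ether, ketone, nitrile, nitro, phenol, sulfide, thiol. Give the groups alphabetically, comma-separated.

acyl halide, aldehyde, alkene, carboxylic acid, ester, thiol

Working along the chain:
  HOOC: –COOH: carbonyl C bonded to –OH and C → carboxylic acid (the –OH is not a separate alcohol).
  CH(CHO): pendant –CHO: carbonyl C bonded to C and H → aldehyde.
  CH(COBr): pendant –C(=O)X: carbonyl C bonded to C and halogen → acyl halide.
  CH(CH2SH): pendant –CH2SH → thiol.
  CH(COOCH3): pendant –COOCH3: carbonyl C bonded to C and –OCH3 → ester.
  CH=CH2: C=C double bond → alkene.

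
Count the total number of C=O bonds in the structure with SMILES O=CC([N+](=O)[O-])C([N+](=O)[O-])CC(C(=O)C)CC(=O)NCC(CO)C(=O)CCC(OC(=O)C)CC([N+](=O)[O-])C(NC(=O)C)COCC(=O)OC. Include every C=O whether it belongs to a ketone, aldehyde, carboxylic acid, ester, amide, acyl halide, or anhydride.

7

OHC: aldehyde, 1 C=O (running total 1).
CH(COCH3): ketone, 1 C=O (running total 2).
CH2CONHCH2: amide, 1 C=O (running total 3).
CO: ketone, 1 C=O (running total 4).
CH(OCOCH3): ester, 1 C=O (running total 5).
CH(NHCOCH3): amide, 1 C=O (running total 6).
COOCH3: ester, 1 C=O (running total 7).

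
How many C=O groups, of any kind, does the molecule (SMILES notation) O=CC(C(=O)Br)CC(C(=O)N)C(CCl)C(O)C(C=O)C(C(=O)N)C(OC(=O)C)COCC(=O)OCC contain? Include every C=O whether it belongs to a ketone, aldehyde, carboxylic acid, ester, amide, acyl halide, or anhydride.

OHC: aldehyde, 1 C=O (running total 1).
CH(COBr): acyl halide, 1 C=O (running total 2).
CH(CONH2): amide, 1 C=O (running total 3).
CH(CHO): aldehyde, 1 C=O (running total 4).
CH(CONH2): amide, 1 C=O (running total 5).
CH(OCOCH3): ester, 1 C=O (running total 6).
COOCH2CH3: ester, 1 C=O (running total 7).

7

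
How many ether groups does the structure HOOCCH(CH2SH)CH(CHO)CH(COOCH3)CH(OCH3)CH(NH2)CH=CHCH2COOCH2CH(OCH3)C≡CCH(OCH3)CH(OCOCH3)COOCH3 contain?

Reading the structure from left to right:
  HOOC: –COOH: carbonyl C bonded to –OH and C → carboxylic acid (the –OH is not a separate alcohol).
  CH(CH2SH): pendant –CH2SH → thiol.
  CH(CHO): pendant –CHO: carbonyl C bonded to C and H → aldehyde.
  CH(COOCH3): pendant –COOCH3: carbonyl C bonded to C and –OCH3 → ester.
  CH(OCH3): pendant –OCH3: C–O–C with sp³ C, no adjacent C=O → ether.
  CH(NH2): –NH2 on an sp³ carbon with no adjacent C=O → amine.
  CH=CH: C=C double bond → alkene.
  CH2COOCH2: –C(=O)–O–C with C on the carbonyl side → ester.
  CH(OCH3): pendant –OCH3: C–O–C with sp³ C, no adjacent C=O → ether.
  C≡C: C≡C triple bond → alkyne.
  CH(OCH3): pendant –OCH3: C–O–C with sp³ C, no adjacent C=O → ether.
  CH(OCOCH3): pendant –OC(=O)CH3: an acyloxy group → ester.
  COOCH3: –C(=O)OCH3: carbonyl C bonded to C and to –OCH3 → ester (not ketone + ether).
Ether appears at: CH(OCH3), CH(OCH3), CH(OCH3) → 3.

3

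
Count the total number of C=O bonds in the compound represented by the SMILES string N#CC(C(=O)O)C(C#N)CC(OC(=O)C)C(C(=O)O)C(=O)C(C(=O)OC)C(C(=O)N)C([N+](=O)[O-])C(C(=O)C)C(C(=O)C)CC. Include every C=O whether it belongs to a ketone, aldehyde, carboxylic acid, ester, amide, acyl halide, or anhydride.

8

CH(COOH): carboxylic acid, 1 C=O (running total 1).
CH(OCOCH3): ester, 1 C=O (running total 2).
CH(COOH): carboxylic acid, 1 C=O (running total 3).
CO: ketone, 1 C=O (running total 4).
CH(COOCH3): ester, 1 C=O (running total 5).
CH(CONH2): amide, 1 C=O (running total 6).
CH(COCH3): ketone, 1 C=O (running total 7).
CH(COCH3): ketone, 1 C=O (running total 8).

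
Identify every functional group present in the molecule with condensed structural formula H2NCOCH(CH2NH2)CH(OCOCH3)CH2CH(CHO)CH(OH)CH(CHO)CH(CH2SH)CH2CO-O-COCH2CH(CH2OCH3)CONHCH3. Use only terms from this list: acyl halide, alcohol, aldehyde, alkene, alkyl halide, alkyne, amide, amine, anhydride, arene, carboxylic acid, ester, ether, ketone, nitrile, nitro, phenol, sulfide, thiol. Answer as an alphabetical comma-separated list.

alcohol, aldehyde, amide, amine, anhydride, ester, ether, thiol

Taking each segment in turn:
  H2NCO: –C(=O)NH2: carbonyl C bonded to C and to N → amide (the N is not a separate amine).
  CH(CH2NH2): pendant –CH2NH2: N on sp³ C, no adjacent C=O → amine.
  CH(OCOCH3): pendant –OC(=O)CH3: an acyloxy group → ester.
  CH(CHO): pendant –CHO: carbonyl C bonded to C and H → aldehyde.
  CH(OH): –OH on an sp³ carbon → alcohol (secondary).
  CH(CHO): pendant –CHO: carbonyl C bonded to C and H → aldehyde.
  CH(CH2SH): pendant –CH2SH → thiol.
  CH2CO-O-COCH2: two acyl groups sharing one oxygen, –C(=O)–O–C(=O)– → anhydride.
  CH(CH2OCH3): pendant –CH2OCH3: C–O–C linkage → ether.
  CONHCH3: –C(=O)NHCH3: carbonyl C bonded to C and to N → amide (the N is not an amine).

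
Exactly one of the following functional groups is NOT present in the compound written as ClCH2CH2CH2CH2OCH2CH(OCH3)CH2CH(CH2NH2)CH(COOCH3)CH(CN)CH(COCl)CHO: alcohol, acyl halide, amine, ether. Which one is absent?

amine: present (CH(CH2NH2) — pendant –CH2NH2: N on sp³ C, no adjacent C=O → amine).
acyl halide: present (CH(COCl) — pendant –C(=O)X: carbonyl C bonded to C and halogen → acyl halide).
ether: present (CH2OCH2 — C–O–C with sp³ carbons on both sides and no adjacent C=O → ether).
alcohol: no segment matches this pattern.

alcohol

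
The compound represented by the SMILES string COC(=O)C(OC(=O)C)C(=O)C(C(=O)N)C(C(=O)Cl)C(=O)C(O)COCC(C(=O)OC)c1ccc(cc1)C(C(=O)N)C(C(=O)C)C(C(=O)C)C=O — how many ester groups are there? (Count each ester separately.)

3

CH3O–C(=O)–: carbonyl C bonded to C and to –OCH3 → ester (not ketone + ether).
pendant –OC(=O)CH3: an acyloxy group → ester.
–C(=O)– with carbon on both sides → ketone.
pendant –CONH2: carbonyl C bonded to C and N → amide.
pendant –C(=O)X: carbonyl C bonded to C and halogen → acyl halide.
–C(=O)– with carbon on both sides → ketone.
–OH on an sp³ carbon → alcohol (secondary).
C–O–C with sp³ carbons on both sides and no adjacent C=O → ether.
pendant –COOCH3: carbonyl C bonded to C and –OCH3 → ester.
para-disubstituted benzene ring → arene.
pendant –CONH2: carbonyl C bonded to C and N → amide.
pendant –COCH3: carbonyl C bonded to two carbons → ketone.
pendant –COCH3: carbonyl C bonded to two carbons → ketone.
terminal –CHO: carbonyl C bonded to H and C → aldehyde.
Ester appears at: CH3OOC, CH(OCOCH3), CH(COOCH3) → 3.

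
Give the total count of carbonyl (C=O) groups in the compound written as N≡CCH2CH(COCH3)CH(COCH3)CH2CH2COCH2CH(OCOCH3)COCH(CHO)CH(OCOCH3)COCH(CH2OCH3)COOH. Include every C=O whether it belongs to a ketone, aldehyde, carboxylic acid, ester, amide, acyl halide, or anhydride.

9

CH(COCH3): ketone, 1 C=O (running total 1).
CH(COCH3): ketone, 1 C=O (running total 2).
CO: ketone, 1 C=O (running total 3).
CH(OCOCH3): ester, 1 C=O (running total 4).
CO: ketone, 1 C=O (running total 5).
CH(CHO): aldehyde, 1 C=O (running total 6).
CH(OCOCH3): ester, 1 C=O (running total 7).
CO: ketone, 1 C=O (running total 8).
COOH: carboxylic acid, 1 C=O (running total 9).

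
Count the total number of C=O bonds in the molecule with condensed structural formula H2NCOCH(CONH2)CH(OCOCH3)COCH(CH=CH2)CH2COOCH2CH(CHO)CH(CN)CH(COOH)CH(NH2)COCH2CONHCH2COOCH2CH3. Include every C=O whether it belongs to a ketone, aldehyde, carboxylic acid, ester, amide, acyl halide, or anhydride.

H2NCO: amide, 1 C=O (running total 1).
CH(CONH2): amide, 1 C=O (running total 2).
CH(OCOCH3): ester, 1 C=O (running total 3).
CO: ketone, 1 C=O (running total 4).
CH2COOCH2: ester, 1 C=O (running total 5).
CH(CHO): aldehyde, 1 C=O (running total 6).
CH(COOH): carboxylic acid, 1 C=O (running total 7).
CO: ketone, 1 C=O (running total 8).
CH2CONHCH2: amide, 1 C=O (running total 9).
COOCH2CH3: ester, 1 C=O (running total 10).

10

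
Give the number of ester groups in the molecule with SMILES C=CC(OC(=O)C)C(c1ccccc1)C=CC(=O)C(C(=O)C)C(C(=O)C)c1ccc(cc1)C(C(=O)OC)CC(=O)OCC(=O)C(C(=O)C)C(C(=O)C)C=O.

Working along the chain:
  CH2=CH: C=C double bond → alkene.
  CH(OCOCH3): pendant –OC(=O)CH3: an acyloxy group → ester.
  CH(C6H5): pendant –C6H5: benzene ring → arene.
  CH=CH: C=C double bond → alkene.
  CO: –C(=O)– with carbon on both sides → ketone.
  CH(COCH3): pendant –COCH3: carbonyl C bonded to two carbons → ketone.
  CH(COCH3): pendant –COCH3: carbonyl C bonded to two carbons → ketone.
  C6H4: para-disubstituted benzene ring → arene.
  CH(COOCH3): pendant –COOCH3: carbonyl C bonded to C and –OCH3 → ester.
  CH2COOCH2: –C(=O)–O–C with C on the carbonyl side → ester.
  CO: –C(=O)– with carbon on both sides → ketone.
  CH(COCH3): pendant –COCH3: carbonyl C bonded to two carbons → ketone.
  CH(COCH3): pendant –COCH3: carbonyl C bonded to two carbons → ketone.
  CHO: terminal –CHO: carbonyl C bonded to H and C → aldehyde.
Ester appears at: CH(OCOCH3), CH(COOCH3), CH2COOCH2 → 3.

3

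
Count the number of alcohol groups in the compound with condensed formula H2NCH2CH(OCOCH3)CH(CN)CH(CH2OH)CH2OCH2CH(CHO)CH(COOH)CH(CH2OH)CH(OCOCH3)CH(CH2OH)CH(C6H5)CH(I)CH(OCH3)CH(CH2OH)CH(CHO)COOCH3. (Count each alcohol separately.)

Working along the chain:
  H2NCH2: –NH2 on an sp³ carbon with no adjacent C=O → amine.
  CH(OCOCH3): pendant –OC(=O)CH3: an acyloxy group → ester.
  CH(CN): pendant –C≡N: nitrile.
  CH(CH2OH): pendant –CH2OH on an sp³ backbone C → alcohol.
  CH2OCH2: C–O–C with sp³ carbons on both sides and no adjacent C=O → ether.
  CH(CHO): pendant –CHO: carbonyl C bonded to C and H → aldehyde.
  CH(COOH): pendant –COOH: carbonyl C bonded to C and –OH → carboxylic acid.
  CH(CH2OH): pendant –CH2OH on an sp³ backbone C → alcohol.
  CH(OCOCH3): pendant –OC(=O)CH3: an acyloxy group → ester.
  CH(CH2OH): pendant –CH2OH on an sp³ backbone C → alcohol.
  CH(C6H5): pendant –C6H5: benzene ring → arene.
  CH(I): halogen on an sp³ carbon → alkyl halide.
  CH(OCH3): pendant –OCH3: C–O–C with sp³ C, no adjacent C=O → ether.
  CH(CH2OH): pendant –CH2OH on an sp³ backbone C → alcohol.
  CH(CHO): pendant –CHO: carbonyl C bonded to C and H → aldehyde.
  COOCH3: –C(=O)OCH3: carbonyl C bonded to C and to –OCH3 → ester (not ketone + ether).
Alcohol appears at: CH(CH2OH), CH(CH2OH), CH(CH2OH), CH(CH2OH) → 4.

4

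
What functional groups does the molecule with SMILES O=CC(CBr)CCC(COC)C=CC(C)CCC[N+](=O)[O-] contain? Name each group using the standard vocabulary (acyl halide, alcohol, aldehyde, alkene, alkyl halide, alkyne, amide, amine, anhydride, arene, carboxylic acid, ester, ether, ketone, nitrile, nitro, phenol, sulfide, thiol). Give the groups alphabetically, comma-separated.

aldehyde, alkene, alkyl halide, ether, nitro

Working along the chain:
  OHC: terminal –CHO: carbonyl C bonded to H and C → aldehyde.
  CH(CH2Br): pendant –CH2X: halogen on sp³ carbon → alkyl halide.
  CH(CH2OCH3): pendant –CH2OCH3: C–O–C linkage → ether.
  CH=CH: C=C double bond → alkene.
  CH2NO2: –NO2 on carbon → nitro group.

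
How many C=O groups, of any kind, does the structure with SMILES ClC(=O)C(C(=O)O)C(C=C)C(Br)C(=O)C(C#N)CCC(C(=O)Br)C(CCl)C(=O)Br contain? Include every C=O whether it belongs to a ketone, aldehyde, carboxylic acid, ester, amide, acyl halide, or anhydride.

5

ClCO: acyl halide, 1 C=O (running total 1).
CH(COOH): carboxylic acid, 1 C=O (running total 2).
CO: ketone, 1 C=O (running total 3).
CH(COBr): acyl halide, 1 C=O (running total 4).
COBr: acyl halide, 1 C=O (running total 5).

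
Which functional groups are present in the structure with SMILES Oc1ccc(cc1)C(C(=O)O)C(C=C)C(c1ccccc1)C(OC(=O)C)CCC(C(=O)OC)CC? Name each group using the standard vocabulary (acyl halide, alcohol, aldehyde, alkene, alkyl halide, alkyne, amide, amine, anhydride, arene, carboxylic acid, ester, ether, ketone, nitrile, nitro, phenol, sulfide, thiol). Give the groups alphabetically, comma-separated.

–OH attached directly to an aromatic ring → phenol (not alcohol); the ring itself is an arene.
pendant –COOH: carbonyl C bonded to C and –OH → carboxylic acid.
pendant –CH=CH2: C=C double bond → alkene.
pendant –C6H5: benzene ring → arene.
pendant –OC(=O)CH3: an acyloxy group → ester.
pendant –COOCH3: carbonyl C bonded to C and –OCH3 → ester.

alkene, arene, carboxylic acid, ester, phenol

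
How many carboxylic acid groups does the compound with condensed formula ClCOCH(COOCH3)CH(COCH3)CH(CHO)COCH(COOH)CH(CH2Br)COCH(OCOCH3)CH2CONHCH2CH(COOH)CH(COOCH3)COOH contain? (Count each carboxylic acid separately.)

3

–C(=O)Cl: carbonyl C bonded to C and to a halogen → acyl halide (not alkyl halide).
pendant –COOCH3: carbonyl C bonded to C and –OCH3 → ester.
pendant –COCH3: carbonyl C bonded to two carbons → ketone.
pendant –CHO: carbonyl C bonded to C and H → aldehyde.
–C(=O)– with carbon on both sides → ketone.
pendant –COOH: carbonyl C bonded to C and –OH → carboxylic acid.
pendant –CH2X: halogen on sp³ carbon → alkyl halide.
–C(=O)– with carbon on both sides → ketone.
pendant –OC(=O)CH3: an acyloxy group → ester.
–C(=O)–N– linkage → amide (the N is not an amine).
pendant –COOH: carbonyl C bonded to C and –OH → carboxylic acid.
pendant –COOCH3: carbonyl C bonded to C and –OCH3 → ester.
–COOH: carbonyl C bonded to –OH and C → carboxylic acid (the –OH is not a separate alcohol).
Carboxylic acid appears at: CH(COOH), CH(COOH), COOH → 3.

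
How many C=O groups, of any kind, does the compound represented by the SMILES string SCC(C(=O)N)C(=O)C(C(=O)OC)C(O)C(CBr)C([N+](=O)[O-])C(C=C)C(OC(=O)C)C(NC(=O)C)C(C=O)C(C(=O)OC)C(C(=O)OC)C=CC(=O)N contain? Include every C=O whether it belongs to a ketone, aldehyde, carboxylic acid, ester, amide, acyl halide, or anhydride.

9

CH(CONH2): amide, 1 C=O (running total 1).
CO: ketone, 1 C=O (running total 2).
CH(COOCH3): ester, 1 C=O (running total 3).
CH(OCOCH3): ester, 1 C=O (running total 4).
CH(NHCOCH3): amide, 1 C=O (running total 5).
CH(CHO): aldehyde, 1 C=O (running total 6).
CH(COOCH3): ester, 1 C=O (running total 7).
CH(COOCH3): ester, 1 C=O (running total 8).
CONH2: amide, 1 C=O (running total 9).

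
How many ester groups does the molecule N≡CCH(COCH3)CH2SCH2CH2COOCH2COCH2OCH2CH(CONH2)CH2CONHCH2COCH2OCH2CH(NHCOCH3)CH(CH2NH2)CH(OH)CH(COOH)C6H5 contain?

Taking each segment in turn:
  N≡C: N≡C–: carbon triple-bonded to nitrogen → nitrile.
  CH(COCH3): pendant –COCH3: carbonyl C bonded to two carbons → ketone.
  CH2SCH2: C–S–C linkage → sulfide (thioether).
  CH2COOCH2: –C(=O)–O–C with C on the carbonyl side → ester.
  CO: –C(=O)– with carbon on both sides → ketone.
  CH2OCH2: C–O–C with sp³ carbons on both sides and no adjacent C=O → ether.
  CH(CONH2): pendant –CONH2: carbonyl C bonded to C and N → amide.
  CH2CONHCH2: –C(=O)–N– linkage → amide (the N is not an amine).
  CO: –C(=O)– with carbon on both sides → ketone.
  CH2OCH2: C–O–C with sp³ carbons on both sides and no adjacent C=O → ether.
  CH(NHCOCH3): pendant –NHC(=O)CH3: N bonded to a carbonyl → amide (not amine).
  CH(CH2NH2): pendant –CH2NH2: N on sp³ C, no adjacent C=O → amine.
  CH(OH): –OH on an sp³ carbon → alcohol (secondary).
  CH(COOH): pendant –COOH: carbonyl C bonded to C and –OH → carboxylic acid.
  C6H5: –C6H5 phenyl ring → arene.
Ester appears at: CH2COOCH2 → 1.

1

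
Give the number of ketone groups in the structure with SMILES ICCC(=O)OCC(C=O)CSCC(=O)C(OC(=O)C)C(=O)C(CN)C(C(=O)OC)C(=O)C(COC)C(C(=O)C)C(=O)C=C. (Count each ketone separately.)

5

halogen on an sp³ carbon → alkyl halide.
–C(=O)–O–C with C on the carbonyl side → ester.
pendant –CHO: carbonyl C bonded to C and H → aldehyde.
C–S–C linkage → sulfide (thioether).
–C(=O)– with carbon on both sides → ketone.
pendant –OC(=O)CH3: an acyloxy group → ester.
–C(=O)– with carbon on both sides → ketone.
pendant –CH2NH2: N on sp³ C, no adjacent C=O → amine.
pendant –COOCH3: carbonyl C bonded to C and –OCH3 → ester.
–C(=O)– with carbon on both sides → ketone.
pendant –CH2OCH3: C–O–C linkage → ether.
pendant –COCH3: carbonyl C bonded to two carbons → ketone.
–C(=O)– with carbon on both sides → ketone.
C=C double bond → alkene.
Ketone appears at: CO, CO, CO, CH(COCH3), CO → 5.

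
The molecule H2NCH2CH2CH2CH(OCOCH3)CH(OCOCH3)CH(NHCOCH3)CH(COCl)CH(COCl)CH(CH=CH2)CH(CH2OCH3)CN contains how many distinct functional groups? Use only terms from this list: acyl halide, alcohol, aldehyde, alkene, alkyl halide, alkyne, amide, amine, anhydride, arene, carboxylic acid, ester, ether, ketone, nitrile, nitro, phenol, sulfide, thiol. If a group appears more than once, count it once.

7

–NH2 on an sp³ carbon with no adjacent C=O → amine.
pendant –OC(=O)CH3: an acyloxy group → ester.
pendant –OC(=O)CH3: an acyloxy group → ester.
pendant –NHC(=O)CH3: N bonded to a carbonyl → amide (not amine).
pendant –C(=O)X: carbonyl C bonded to C and halogen → acyl halide.
pendant –C(=O)X: carbonyl C bonded to C and halogen → acyl halide.
pendant –CH=CH2: C=C double bond → alkene.
pendant –CH2OCH3: C–O–C linkage → ether.
–C≡N: carbon triple-bonded to nitrogen → nitrile.
Distinct types present: acyl halide, alkene, amide, amine, ester, ether, nitrile.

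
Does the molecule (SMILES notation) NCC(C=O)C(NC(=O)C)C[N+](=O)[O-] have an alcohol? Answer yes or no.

no

–NH2 on an sp³ carbon with no adjacent C=O → amine.
pendant –CHO: carbonyl C bonded to C and H → aldehyde.
pendant –NHC(=O)CH3: N bonded to a carbonyl → amide (not amine).
–NO2 on carbon → nitro group.
The groups actually present are: aldehyde, amide, amine, nitro.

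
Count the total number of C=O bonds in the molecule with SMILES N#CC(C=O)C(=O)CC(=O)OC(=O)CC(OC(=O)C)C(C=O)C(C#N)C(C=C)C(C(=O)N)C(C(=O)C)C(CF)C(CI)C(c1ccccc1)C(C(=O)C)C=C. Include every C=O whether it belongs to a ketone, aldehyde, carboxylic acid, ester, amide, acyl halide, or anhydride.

9

CH(CHO): aldehyde, 1 C=O (running total 1).
CO: ketone, 1 C=O (running total 2).
CH2CO-O-COCH2: anhydride, 2 C=O (running total 4).
CH(OCOCH3): ester, 1 C=O (running total 5).
CH(CHO): aldehyde, 1 C=O (running total 6).
CH(CONH2): amide, 1 C=O (running total 7).
CH(COCH3): ketone, 1 C=O (running total 8).
CH(COCH3): ketone, 1 C=O (running total 9).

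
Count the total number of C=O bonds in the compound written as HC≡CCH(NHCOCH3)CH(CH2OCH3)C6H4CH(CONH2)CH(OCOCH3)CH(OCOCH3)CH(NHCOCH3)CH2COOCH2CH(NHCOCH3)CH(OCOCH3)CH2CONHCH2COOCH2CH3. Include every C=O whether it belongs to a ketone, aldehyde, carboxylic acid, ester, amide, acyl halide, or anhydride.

10

CH(NHCOCH3): amide, 1 C=O (running total 1).
CH(CONH2): amide, 1 C=O (running total 2).
CH(OCOCH3): ester, 1 C=O (running total 3).
CH(OCOCH3): ester, 1 C=O (running total 4).
CH(NHCOCH3): amide, 1 C=O (running total 5).
CH2COOCH2: ester, 1 C=O (running total 6).
CH(NHCOCH3): amide, 1 C=O (running total 7).
CH(OCOCH3): ester, 1 C=O (running total 8).
CH2CONHCH2: amide, 1 C=O (running total 9).
COOCH2CH3: ester, 1 C=O (running total 10).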